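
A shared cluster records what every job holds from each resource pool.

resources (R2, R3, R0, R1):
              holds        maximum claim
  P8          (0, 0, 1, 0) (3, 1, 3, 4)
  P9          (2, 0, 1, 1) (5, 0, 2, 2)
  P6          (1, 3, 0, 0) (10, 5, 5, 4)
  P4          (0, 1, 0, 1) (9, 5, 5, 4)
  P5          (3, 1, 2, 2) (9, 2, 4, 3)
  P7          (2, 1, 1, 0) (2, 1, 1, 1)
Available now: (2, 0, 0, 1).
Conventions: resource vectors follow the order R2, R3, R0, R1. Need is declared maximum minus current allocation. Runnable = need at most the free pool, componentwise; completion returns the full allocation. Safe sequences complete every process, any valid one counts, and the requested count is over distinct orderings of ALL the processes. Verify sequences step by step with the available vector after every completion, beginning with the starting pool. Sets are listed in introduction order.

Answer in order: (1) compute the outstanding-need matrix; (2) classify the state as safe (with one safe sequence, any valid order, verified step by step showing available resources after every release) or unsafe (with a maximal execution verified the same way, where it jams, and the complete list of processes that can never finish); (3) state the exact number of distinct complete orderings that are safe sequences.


(1) Remaining need (order R2, R3, R0, R1):
  P8: (3, 1, 2, 4)
  P9: (3, 0, 1, 1)
  P6: (9, 2, 5, 4)
  P4: (9, 4, 5, 3)
  P5: (6, 1, 2, 1)
  P7: (0, 0, 0, 1)
(2) SAFE, for example via the order P7, P9, P5, P8, P6, P4.
Key observation: the order's first zero-slack moment is P7 ((0, 0, 0, 1) needed, (2, 0, 0, 1) free — a requested resource with nothing to spare).
Verifying each step:
  pool = (2, 0, 0, 1)
  P7: need (0, 0, 0, 1) fits (2, 0, 0, 1); releases (2, 1, 1, 0), pool now (4, 1, 1, 1)
  P9: need (3, 0, 1, 1) fits (4, 1, 1, 1); releases (2, 0, 1, 1), pool now (6, 1, 2, 2)
  P5: need (6, 1, 2, 1) fits (6, 1, 2, 2); releases (3, 1, 2, 2), pool now (9, 2, 4, 4)
  P8: need (3, 1, 2, 4) fits (9, 2, 4, 4); releases (0, 0, 1, 0), pool now (9, 2, 5, 4)
  P6: need (9, 2, 5, 4) fits (9, 2, 5, 4); releases (1, 3, 0, 0), pool now (10, 5, 5, 4)
  P4: need (9, 4, 5, 3) fits (10, 5, 5, 4); releases (0, 1, 0, 1), pool now (10, 6, 5, 5)
(3) The exact count: 1 of the possible complete orderings is a safe sequence.


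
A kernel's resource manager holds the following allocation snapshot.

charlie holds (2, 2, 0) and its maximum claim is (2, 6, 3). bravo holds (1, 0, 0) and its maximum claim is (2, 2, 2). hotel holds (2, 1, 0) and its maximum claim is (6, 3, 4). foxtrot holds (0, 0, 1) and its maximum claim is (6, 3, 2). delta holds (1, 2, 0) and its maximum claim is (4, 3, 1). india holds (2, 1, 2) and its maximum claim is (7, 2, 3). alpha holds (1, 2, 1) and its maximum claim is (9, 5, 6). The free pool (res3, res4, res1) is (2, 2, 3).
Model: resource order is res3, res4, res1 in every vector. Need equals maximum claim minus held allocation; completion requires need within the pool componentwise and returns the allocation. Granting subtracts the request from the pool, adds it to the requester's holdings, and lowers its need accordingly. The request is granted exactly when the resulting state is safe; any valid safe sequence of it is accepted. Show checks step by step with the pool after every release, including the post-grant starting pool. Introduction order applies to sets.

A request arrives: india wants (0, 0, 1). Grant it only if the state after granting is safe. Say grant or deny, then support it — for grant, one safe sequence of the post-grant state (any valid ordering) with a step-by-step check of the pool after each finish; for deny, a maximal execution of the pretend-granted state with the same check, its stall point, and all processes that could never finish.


DENY: after the grant no complete ordering would exist.
Key observation: after bravo, delta the pool peaks at (4, 4, 2), and each blocked process is short somewhere: charlie on res1; hotel on res1; foxtrot on res3; india on res3; alpha on res3, res1.
After a pretend grant, a maximal execution: bravo, delta — then nothing else fits. Verifying each step:
  pool = (2, 2, 2)
  run bravo (needs (1, 2, 2), free (2, 2, 2)); after release of (1, 0, 0) the pool is (3, 2, 2)
  run delta (needs (3, 1, 1), free (3, 2, 2)); after release of (1, 2, 0) the pool is (4, 4, 2)
  charlie cannot run: need (0, 4, 3) vs free (4, 4, 2) (insufficient res1)
  hotel cannot run: need (4, 2, 4) vs free (4, 4, 2) (insufficient res1)
  foxtrot cannot run: need (6, 3, 1) vs free (4, 4, 2) (insufficient res3)
  india cannot run: need (5, 1, 0) vs free (4, 4, 2) (insufficient res3)
  alpha cannot run: need (8, 3, 5) vs free (4, 4, 2) (insufficient res3 and res1)
Had the request been granted, charlie, hotel, foxtrot, india and alpha could never finish.


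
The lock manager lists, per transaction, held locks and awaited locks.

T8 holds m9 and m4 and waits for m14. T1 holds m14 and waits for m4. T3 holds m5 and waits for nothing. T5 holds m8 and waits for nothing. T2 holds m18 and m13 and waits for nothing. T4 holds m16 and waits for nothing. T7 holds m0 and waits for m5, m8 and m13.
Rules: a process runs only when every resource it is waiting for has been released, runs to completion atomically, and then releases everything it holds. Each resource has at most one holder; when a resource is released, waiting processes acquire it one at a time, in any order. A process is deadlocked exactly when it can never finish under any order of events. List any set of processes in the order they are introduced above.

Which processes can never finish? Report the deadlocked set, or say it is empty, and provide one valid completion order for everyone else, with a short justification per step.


The deadlocked set is T8 and T1.
Key observation: the waits loop around T8 -> T1 -> T8 with no way out; no other process is dragged down with it.
One completion order for the rest: T3, T5, T4, T2, T7.
Check, step by step:
  run T3 (it waits on nothing); releases m5
  run T5 (it waits on nothing); releases m8
  run T4 (it waits on nothing); releases m16
  run T2 (it waits on nothing); releases m18 and m13
  T7 waits on m5, m8 and m13 — all released -> runs and releases m0


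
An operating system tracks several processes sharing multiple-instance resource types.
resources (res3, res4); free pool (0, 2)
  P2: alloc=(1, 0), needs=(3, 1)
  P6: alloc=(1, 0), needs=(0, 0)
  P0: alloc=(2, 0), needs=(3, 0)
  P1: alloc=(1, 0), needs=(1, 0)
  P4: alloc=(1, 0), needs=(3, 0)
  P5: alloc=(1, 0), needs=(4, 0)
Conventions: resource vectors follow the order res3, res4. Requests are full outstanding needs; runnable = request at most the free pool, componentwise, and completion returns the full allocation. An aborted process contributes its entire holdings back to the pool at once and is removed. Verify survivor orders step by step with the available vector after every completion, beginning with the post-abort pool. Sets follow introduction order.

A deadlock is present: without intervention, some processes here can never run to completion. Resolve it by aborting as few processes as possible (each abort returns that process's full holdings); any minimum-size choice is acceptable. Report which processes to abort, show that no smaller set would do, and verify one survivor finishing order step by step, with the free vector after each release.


The answer: abort P4.
Key observation: no ordering could ever have run P0 before the abort of P4; with (1, 0) back in the pool it fits at step 3.
No smaller set exists: with zero aborts the deadlock remains.
Survivors finish in the order: P1, P6, P0, P5, P2. Step-by-step check (pool after the aborts first):
  pool = (1, 2)
  run P1 (needs (1, 0), free (1, 2)); after release of (1, 0) the pool is (2, 2)
  run P6 (needs (0, 0), free (2, 2)); after release of (1, 0) the pool is (3, 2)
  run P0 (needs (3, 0), free (3, 2)); after release of (2, 0) the pool is (5, 2)
  run P5 (needs (4, 0), free (5, 2)); after release of (1, 0) the pool is (6, 2)
  run P2 (needs (3, 1), free (6, 2)); after release of (1, 0) the pool is (7, 2)


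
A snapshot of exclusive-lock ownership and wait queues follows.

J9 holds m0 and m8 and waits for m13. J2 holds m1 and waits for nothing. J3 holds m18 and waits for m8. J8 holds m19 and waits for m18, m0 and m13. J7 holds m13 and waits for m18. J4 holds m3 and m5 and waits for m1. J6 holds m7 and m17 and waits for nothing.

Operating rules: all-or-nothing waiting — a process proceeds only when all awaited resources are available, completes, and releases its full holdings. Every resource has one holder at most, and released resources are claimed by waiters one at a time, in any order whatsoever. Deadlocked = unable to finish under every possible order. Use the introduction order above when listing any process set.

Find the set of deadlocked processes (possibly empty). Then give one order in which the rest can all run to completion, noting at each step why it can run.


Deadlocked: J9, J3, J8 and J7.
Key observation: along J9 -> J7 -> J3 -> J9, each member waits on what the next one holds — a deadlock; J8 waits into the deadlock from upstream.
One completion order for the rest: J6, J2, J4.
Walking it through:
  run J6 (it waits on nothing); releases m7 and m17
  run J2 (it waits on nothing); releases m1
  J4: everything it awaited (m1) is free; runs, freeing m3 and m5


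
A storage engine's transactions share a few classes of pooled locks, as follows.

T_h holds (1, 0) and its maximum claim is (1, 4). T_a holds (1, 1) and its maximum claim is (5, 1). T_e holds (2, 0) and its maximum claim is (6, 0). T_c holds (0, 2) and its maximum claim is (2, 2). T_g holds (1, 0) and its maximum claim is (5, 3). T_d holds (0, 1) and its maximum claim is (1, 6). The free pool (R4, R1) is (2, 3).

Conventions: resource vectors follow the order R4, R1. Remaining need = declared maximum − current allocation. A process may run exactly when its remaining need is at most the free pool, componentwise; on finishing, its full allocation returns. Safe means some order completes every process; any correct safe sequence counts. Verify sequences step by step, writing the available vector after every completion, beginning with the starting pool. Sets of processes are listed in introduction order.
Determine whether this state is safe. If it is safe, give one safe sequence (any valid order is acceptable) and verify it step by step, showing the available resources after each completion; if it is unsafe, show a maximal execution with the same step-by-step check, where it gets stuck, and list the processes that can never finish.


UNSAFE.
Key observation: even finishing T_c, T_d, T_h leaves just (3, 6) free — too little R4 for any of the remaining processes.
The run T_c, T_d, T_h cannot be extended any further. Check, step by step:
  pool = (2, 3)
  T_c: need (2, 0) fits (2, 3); releases (0, 2), pool now (2, 5)
  T_d: need (1, 5) fits (2, 5); releases (0, 1), pool now (2, 6)
  T_h: need (0, 4) fits (2, 6); releases (1, 0), pool now (3, 6)
  T_a still needs (4, 0) but only (3, 6) is free — short on R4
  T_e still needs (4, 0) but only (3, 6) is free — short on R4
  T_g still needs (4, 3) but only (3, 6) is free — short on R4
Processes that can never finish: T_a, T_e and T_g.


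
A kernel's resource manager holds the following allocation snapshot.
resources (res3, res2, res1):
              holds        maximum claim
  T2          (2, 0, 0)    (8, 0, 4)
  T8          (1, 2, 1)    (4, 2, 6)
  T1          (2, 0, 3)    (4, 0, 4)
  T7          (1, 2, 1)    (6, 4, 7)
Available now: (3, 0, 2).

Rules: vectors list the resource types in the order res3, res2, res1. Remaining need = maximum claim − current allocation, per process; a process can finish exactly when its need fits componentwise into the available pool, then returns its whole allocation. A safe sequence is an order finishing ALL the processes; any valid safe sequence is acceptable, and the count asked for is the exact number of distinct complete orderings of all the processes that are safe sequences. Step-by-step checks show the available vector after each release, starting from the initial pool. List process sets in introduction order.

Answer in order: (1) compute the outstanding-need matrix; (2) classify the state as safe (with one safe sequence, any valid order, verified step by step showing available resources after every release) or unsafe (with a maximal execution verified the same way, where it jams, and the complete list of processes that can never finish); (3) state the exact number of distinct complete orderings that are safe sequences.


(1) Remaining need (order res3, res2, res1):
  T2: (6, 0, 4)
  T8: (3, 0, 5)
  T1: (2, 0, 1)
  T7: (5, 2, 6)
(2) SAFE. One safe sequence: T1, T8, T7, T2.
Key observation: T8 is the earliest step where a requested resource binds exactly: need (3, 0, 5), pool (5, 0, 5) at its turn.
Walking it through:
  pool = (3, 0, 2)
  T1: need (2, 0, 1) fits (3, 0, 2); releases (2, 0, 3), pool now (5, 0, 5)
  T8: need (3, 0, 5) fits (5, 0, 5); releases (1, 2, 1), pool now (6, 2, 6)
  T7: need (5, 2, 6) fits (6, 2, 6); releases (1, 2, 1), pool now (7, 4, 7)
  T2: need (6, 0, 4) fits (7, 4, 7); releases (2, 0, 0), pool now (9, 4, 7)
(3) Precisely 2 of the possible complete orderings are safe sequences.


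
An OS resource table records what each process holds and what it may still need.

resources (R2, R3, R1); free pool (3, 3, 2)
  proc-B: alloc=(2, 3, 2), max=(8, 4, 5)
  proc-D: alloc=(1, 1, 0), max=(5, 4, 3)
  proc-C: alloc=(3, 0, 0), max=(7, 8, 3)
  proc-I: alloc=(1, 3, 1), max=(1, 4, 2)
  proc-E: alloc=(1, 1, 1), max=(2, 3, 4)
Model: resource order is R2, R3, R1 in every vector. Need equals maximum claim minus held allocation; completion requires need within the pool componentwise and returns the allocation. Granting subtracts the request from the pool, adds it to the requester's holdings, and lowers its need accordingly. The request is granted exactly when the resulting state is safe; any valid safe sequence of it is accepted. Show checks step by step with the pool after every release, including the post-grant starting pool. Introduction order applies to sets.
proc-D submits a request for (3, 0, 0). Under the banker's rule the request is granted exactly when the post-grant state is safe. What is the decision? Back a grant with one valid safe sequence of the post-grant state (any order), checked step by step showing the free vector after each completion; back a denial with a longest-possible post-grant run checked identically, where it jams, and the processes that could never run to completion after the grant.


GRANT — the state after the grant stays safe, e.g. via proc-I, proc-D, proc-E, proc-C, proc-B.
Key observation: the grant leaves (0, 3, 2) free — enough for proc-I, whose release restarts the cascade.
Step-by-step check of the post-grant state:
  pool = (0, 3, 2)
  proc-I needs (0, 1, 1) <= (0, 3, 2) -> finishes; pool += (1, 3, 1) = (1, 6, 3)
  proc-D needs (1, 3, 3) <= (1, 6, 3) -> finishes; pool += (4, 1, 0) = (5, 7, 3)
  proc-E needs (1, 2, 3) <= (5, 7, 3) -> finishes; pool += (1, 1, 1) = (6, 8, 4)
  proc-C needs (4, 8, 3) <= (6, 8, 4) -> finishes; pool += (3, 0, 0) = (9, 8, 4)
  proc-B needs (6, 1, 3) <= (9, 8, 4) -> finishes; pool += (2, 3, 2) = (11, 11, 6)


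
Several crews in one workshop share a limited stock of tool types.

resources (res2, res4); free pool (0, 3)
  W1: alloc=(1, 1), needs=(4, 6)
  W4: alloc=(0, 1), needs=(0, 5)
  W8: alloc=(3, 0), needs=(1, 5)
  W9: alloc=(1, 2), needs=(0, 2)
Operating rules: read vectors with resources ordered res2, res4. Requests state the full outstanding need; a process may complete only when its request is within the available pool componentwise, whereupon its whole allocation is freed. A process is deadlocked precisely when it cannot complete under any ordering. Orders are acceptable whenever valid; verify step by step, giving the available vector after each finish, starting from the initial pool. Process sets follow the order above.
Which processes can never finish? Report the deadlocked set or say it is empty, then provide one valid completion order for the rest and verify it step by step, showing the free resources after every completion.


No process is deadlocked.
Key observation: beginning at W9, releases accumulate fast enough that every process eventually fits.
One completion order for the rest: W9, W4, W8, W1. Step-by-step check:
  pool = (0, 3)
  W9 needs (0, 2) <= (0, 3) -> finishes; pool += (1, 2) = (1, 5)
  W4 needs (0, 5) <= (1, 5) -> finishes; pool += (0, 1) = (1, 6)
  W8 needs (1, 5) <= (1, 6) -> finishes; pool += (3, 0) = (4, 6)
  W1 needs (4, 6) <= (4, 6) -> finishes; pool += (1, 1) = (5, 7)


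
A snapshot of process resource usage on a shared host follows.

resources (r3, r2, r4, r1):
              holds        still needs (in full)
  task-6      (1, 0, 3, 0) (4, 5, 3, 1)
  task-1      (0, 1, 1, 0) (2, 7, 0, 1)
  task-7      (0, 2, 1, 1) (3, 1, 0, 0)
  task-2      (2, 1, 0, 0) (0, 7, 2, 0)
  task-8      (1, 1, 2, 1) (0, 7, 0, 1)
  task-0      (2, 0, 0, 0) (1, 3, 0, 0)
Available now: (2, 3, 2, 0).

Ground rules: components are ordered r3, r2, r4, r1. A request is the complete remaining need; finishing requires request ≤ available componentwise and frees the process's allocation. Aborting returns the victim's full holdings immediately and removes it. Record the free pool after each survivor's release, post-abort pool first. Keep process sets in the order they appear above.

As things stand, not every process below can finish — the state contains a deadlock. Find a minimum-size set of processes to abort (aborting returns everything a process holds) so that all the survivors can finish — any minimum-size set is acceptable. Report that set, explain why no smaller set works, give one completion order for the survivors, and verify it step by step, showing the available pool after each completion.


Abort task-2 and task-8.
Key observation: task-1 was stuck for good until task-2 and task-8 gave back (3, 2, 2, 1); in the order shown it finishes at step 4.
Minimality, checking each single-abort alternative: task-6 alone leaves task-1 blocked (short on r2); task-1 alone leaves task-2 blocked (short on r2); task-7 alone leaves task-1 blocked (short on r2); task-2 alone leaves task-1 blocked (short on r2); task-8 alone leaves task-1 blocked (short on r2); task-0 alone leaves task-1 blocked (short on r2).
Survivors finish in the order: task-6, task-0, task-7, task-1. Step-by-step check (pool after the aborts first):
  pool = (5, 5, 4, 1)
  run task-6 (needs (4, 5, 3, 1), free (5, 5, 4, 1)); after release of (1, 0, 3, 0) the pool is (6, 5, 7, 1)
  run task-0 (needs (1, 3, 0, 0), free (6, 5, 7, 1)); after release of (2, 0, 0, 0) the pool is (8, 5, 7, 1)
  run task-7 (needs (3, 1, 0, 0), free (8, 5, 7, 1)); after release of (0, 2, 1, 1) the pool is (8, 7, 8, 2)
  run task-1 (needs (2, 7, 0, 1), free (8, 7, 8, 2)); after release of (0, 1, 1, 0) the pool is (8, 8, 9, 2)


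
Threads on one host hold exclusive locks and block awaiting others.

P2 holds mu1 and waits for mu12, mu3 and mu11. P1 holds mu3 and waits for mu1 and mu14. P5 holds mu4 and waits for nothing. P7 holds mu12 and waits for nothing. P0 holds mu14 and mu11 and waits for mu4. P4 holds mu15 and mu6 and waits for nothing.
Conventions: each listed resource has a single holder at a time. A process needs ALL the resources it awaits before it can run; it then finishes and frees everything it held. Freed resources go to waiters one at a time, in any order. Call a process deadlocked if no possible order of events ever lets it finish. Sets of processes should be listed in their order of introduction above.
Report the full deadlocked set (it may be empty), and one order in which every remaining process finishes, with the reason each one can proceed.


Deadlocked: P2 and P1.
Key observation: the loop P2 -> P1 -> P2 blocks itself forever; no other process is dragged down with it.
One completion order for the rest: P7, P5, P4, P0.
Step-by-step check:
  run P7 (it waits on nothing); releases mu12
  run P5 (it waits on nothing); releases mu4
  run P4 (it waits on nothing); releases mu15 and mu6
  P0 waits on mu4 — all released -> runs and releases mu14 and mu11


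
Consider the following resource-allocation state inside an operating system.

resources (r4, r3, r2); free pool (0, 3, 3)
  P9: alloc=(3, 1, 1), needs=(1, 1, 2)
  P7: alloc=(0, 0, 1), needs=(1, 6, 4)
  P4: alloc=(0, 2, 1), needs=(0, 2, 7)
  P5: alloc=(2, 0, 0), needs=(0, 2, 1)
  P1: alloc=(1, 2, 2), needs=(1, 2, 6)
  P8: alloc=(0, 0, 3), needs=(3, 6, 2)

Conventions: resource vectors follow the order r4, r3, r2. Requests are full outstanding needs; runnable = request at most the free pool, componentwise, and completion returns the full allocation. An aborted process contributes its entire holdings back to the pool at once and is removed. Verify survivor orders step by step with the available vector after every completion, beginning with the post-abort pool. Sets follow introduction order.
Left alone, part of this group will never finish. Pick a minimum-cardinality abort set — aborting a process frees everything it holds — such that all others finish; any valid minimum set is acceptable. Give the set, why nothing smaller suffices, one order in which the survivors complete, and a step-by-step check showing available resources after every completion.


Minimum abort set: P8.
Key observation: P4 was stuck for good until P8 gave back (0, 0, 3); in the order shown it finishes at step 3.
Minimality: the empty abort set fails — the state is deadlocked as it stands.
One survivor order: P5, P9, P4, P1, P7. Check, step by step (post-abort pool first):
  pool = (0, 3, 6)
  run P5 (needs (0, 2, 1), free (0, 3, 6)); after release of (2, 0, 0) the pool is (2, 3, 6)
  run P9 (needs (1, 1, 2), free (2, 3, 6)); after release of (3, 1, 1) the pool is (5, 4, 7)
  run P4 (needs (0, 2, 7), free (5, 4, 7)); after release of (0, 2, 1) the pool is (5, 6, 8)
  run P1 (needs (1, 2, 6), free (5, 6, 8)); after release of (1, 2, 2) the pool is (6, 8, 10)
  run P7 (needs (1, 6, 4), free (6, 8, 10)); after release of (0, 0, 1) the pool is (6, 8, 11)


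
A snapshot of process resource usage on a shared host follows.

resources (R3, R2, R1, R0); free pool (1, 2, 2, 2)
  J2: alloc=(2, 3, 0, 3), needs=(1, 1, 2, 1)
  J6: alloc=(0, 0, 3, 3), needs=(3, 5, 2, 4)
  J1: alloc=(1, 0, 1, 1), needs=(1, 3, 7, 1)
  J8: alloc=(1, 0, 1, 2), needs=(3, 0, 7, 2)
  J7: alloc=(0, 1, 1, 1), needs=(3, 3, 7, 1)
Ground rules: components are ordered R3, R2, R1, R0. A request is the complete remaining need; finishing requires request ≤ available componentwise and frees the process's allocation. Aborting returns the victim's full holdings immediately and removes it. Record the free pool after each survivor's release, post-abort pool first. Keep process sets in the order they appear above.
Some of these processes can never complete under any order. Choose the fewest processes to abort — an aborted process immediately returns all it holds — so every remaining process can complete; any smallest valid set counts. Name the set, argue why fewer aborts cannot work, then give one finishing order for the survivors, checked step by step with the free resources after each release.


Abort J8 and J7.
Key observation: before aborting J8 and J7, J1 was permanently blocked — no order could ever run it; afterwards it completes at step 3.
Why nothing smaller works — every single abort fails: J2 alone leaves J1 blocked (short on R1); J6 alone leaves J1 blocked (short on R1); J1 alone leaves J8 blocked (short on R1); J8 alone leaves J1 blocked (short on R1); J7 alone leaves J1 blocked (short on R1).
Survivors finish in the order: J2, J6, J1. Walking it through (pool after the aborts first):
  pool = (2, 3, 4, 5)
  J2 needs (1, 1, 2, 1) <= (2, 3, 4, 5) -> finishes; pool += (2, 3, 0, 3) = (4, 6, 4, 8)
  J6 needs (3, 5, 2, 4) <= (4, 6, 4, 8) -> finishes; pool += (0, 0, 3, 3) = (4, 6, 7, 11)
  J1 needs (1, 3, 7, 1) <= (4, 6, 7, 11) -> finishes; pool += (1, 0, 1, 1) = (5, 6, 8, 12)


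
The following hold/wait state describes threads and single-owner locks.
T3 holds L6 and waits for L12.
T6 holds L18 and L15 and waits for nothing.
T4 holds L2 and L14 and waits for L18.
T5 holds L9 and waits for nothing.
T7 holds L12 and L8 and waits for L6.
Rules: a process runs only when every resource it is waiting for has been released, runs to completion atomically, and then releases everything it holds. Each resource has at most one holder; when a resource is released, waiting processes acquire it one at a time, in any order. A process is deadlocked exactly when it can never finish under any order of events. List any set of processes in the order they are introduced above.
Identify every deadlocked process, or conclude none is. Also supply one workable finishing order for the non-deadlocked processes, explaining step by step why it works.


Deadlocked: T3 and T7.
Key observation: nobody on the ring T3 -> T7 -> T3 can start until another member finishes, which never happens; no other process is dragged down with it.
The rest can finish in the order T6, T5, T4.
Verifying each step:
  T6 waits on nothing -> runs at once and releases L18 and L15
  T5 waits on nothing -> runs at once and releases L9
  T4: everything it awaited (L18) is free; runs, freeing L2 and L14


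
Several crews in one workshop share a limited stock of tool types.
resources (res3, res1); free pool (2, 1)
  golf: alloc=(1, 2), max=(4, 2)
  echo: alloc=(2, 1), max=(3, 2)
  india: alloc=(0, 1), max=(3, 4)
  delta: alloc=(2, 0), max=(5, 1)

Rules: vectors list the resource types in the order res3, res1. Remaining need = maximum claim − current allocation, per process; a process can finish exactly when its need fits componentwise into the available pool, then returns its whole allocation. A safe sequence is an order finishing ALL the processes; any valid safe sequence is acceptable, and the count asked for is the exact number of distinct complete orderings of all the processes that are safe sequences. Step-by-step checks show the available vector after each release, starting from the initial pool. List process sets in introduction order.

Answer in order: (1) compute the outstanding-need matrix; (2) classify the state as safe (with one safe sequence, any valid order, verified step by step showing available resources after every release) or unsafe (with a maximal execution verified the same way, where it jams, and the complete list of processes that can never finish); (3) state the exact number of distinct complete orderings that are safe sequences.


(1) Outstanding need per process (order res3, res1):
  golf: (3, 0)
  echo: (1, 1)
  india: (3, 3)
  delta: (3, 1)
(2) The state is SAFE; one workable sequence: echo, golf, delta, india.
Key observation: the first exact fit in this order is echo — it needs (1, 1) with (2, 1) free, meeting a requested resource to the last unit.
Check, step by step:
  pool = (2, 1)
  run echo (needs (1, 1), free (2, 1)); after release of (2, 1) the pool is (4, 2)
  run golf (needs (3, 0), free (4, 2)); after release of (1, 2) the pool is (5, 4)
  run delta (needs (3, 1), free (5, 4)); after release of (2, 0) the pool is (7, 4)
  run india (needs (3, 3), free (7, 4)); after release of (0, 1) the pool is (7, 5)
(3) The exact count: 3 of the possible complete orderings are safe sequences.


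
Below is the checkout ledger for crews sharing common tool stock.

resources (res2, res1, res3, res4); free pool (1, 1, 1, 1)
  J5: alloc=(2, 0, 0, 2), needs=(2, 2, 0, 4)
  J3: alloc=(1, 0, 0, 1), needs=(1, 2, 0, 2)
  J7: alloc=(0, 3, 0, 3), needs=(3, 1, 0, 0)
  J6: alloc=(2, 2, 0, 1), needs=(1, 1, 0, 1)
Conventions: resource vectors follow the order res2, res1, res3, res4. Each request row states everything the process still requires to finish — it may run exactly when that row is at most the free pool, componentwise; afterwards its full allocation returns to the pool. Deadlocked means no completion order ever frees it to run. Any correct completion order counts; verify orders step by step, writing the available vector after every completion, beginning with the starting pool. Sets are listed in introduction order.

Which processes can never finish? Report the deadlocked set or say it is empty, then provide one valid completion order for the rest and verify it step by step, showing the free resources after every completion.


Nothing here is deadlocked.
Key observation: J6 fits the free pool immediately, and its release cascades until everyone finishes.
A valid finishing order for the others: J6, J7, J5, J3. Walking it through:
  pool = (1, 1, 1, 1)
  run J6 (needs (1, 1, 0, 1), free (1, 1, 1, 1)); after release of (2, 2, 0, 1) the pool is (3, 3, 1, 2)
  run J7 (needs (3, 1, 0, 0), free (3, 3, 1, 2)); after release of (0, 3, 0, 3) the pool is (3, 6, 1, 5)
  run J5 (needs (2, 2, 0, 4), free (3, 6, 1, 5)); after release of (2, 0, 0, 2) the pool is (5, 6, 1, 7)
  run J3 (needs (1, 2, 0, 2), free (5, 6, 1, 7)); after release of (1, 0, 0, 1) the pool is (6, 6, 1, 8)


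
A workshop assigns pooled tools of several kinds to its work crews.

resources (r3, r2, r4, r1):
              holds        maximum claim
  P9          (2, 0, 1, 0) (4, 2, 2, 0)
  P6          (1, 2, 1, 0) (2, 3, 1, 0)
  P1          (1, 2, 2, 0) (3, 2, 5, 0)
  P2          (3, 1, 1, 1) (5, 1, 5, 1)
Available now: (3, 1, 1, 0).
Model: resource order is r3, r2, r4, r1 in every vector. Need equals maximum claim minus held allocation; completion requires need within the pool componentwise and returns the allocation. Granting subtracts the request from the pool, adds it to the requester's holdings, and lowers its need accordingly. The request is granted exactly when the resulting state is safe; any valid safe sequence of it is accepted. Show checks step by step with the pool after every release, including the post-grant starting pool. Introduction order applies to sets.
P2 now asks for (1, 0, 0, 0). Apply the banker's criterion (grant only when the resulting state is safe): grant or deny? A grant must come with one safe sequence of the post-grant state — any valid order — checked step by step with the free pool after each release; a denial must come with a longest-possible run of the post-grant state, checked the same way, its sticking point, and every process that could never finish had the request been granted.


GRANT. The post-grant state is safe; one safe sequence: P6, P9, P1, P2.
Key observation: granting shrinks the pool to (2, 1, 1, 0), yet P6 still fits and the chain goes through.
Check on the post-grant state, step by step:
  pool = (2, 1, 1, 0)
  P6: need (1, 1, 0, 0) fits (2, 1, 1, 0); releases (1, 2, 1, 0), pool now (3, 3, 2, 0)
  P9: need (2, 2, 1, 0) fits (3, 3, 2, 0); releases (2, 0, 1, 0), pool now (5, 3, 3, 0)
  P1: need (2, 0, 3, 0) fits (5, 3, 3, 0); releases (1, 2, 2, 0), pool now (6, 5, 5, 0)
  P2: need (1, 0, 4, 0) fits (6, 5, 5, 0); releases (4, 1, 1, 1), pool now (10, 6, 6, 1)


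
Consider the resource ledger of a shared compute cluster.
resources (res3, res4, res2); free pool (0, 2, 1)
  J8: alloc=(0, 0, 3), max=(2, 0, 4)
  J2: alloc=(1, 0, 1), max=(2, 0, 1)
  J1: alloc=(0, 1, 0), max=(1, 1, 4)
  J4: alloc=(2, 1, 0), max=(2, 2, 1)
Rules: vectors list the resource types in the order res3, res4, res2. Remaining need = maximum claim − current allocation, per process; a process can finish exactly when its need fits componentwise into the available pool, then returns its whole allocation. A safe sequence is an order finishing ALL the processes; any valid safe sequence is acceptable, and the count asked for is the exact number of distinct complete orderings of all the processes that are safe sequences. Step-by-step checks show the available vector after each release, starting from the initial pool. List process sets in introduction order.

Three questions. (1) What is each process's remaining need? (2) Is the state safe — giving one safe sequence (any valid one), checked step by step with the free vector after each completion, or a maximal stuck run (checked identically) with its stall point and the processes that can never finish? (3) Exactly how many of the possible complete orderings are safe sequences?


(1) Need matrix, components ordered res3, res4, res2:
  J8: (2, 0, 1)
  J2: (1, 0, 0)
  J1: (1, 0, 4)
  J4: (0, 1, 1)
(2) The state is SAFE; one workable sequence: J4, J8, J2, J1.
Key observation: the order's first zero-slack moment is J4 ((0, 1, 1) needed, (0, 2, 1) free — a requested resource with nothing to spare).
Check, step by step:
  pool = (0, 2, 1)
  J4: need (0, 1, 1) fits (0, 2, 1); releases (2, 1, 0), pool now (2, 3, 1)
  J8: need (2, 0, 1) fits (2, 3, 1); releases (0, 0, 3), pool now (2, 3, 4)
  J2: need (1, 0, 0) fits (2, 3, 4); releases (1, 0, 1), pool now (3, 3, 5)
  J1: need (1, 0, 4) fits (3, 3, 5); releases (0, 1, 0), pool now (3, 4, 5)
(3) The exact count: 3 of the possible complete orderings are safe sequences.


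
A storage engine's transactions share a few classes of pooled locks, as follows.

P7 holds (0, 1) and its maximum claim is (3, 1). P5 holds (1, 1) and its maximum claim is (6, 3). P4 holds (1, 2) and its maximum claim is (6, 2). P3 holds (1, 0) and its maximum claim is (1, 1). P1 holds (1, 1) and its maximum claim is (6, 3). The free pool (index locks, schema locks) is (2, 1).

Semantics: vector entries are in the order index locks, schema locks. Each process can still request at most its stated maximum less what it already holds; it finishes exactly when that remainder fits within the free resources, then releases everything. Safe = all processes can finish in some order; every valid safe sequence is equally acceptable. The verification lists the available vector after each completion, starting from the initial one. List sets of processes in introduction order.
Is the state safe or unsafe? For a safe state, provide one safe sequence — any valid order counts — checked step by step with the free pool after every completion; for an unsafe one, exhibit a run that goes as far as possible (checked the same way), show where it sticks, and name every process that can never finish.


UNSAFE — no complete ordering exists.
Key observation: the pool after P3, P7 is (3, 2); every surviving request exceeds it in index locks, so progress ends there.
Going as far as possible: P3, P7; after that, nothing fits. Check, step by step:
  pool = (2, 1)
  P3 needs (0, 1) <= (2, 1) -> finishes; pool += (1, 0) = (3, 1)
  P7 needs (3, 0) <= (3, 1) -> finishes; pool += (0, 1) = (3, 2)
  P5 still needs (5, 2) but only (3, 2) is free — short on index locks
  P4 still needs (5, 0) but only (3, 2) is free — short on index locks
  P1 still needs (5, 2) but only (3, 2) is free — short on index locks
Never able to finish: P5, P4 and P1.


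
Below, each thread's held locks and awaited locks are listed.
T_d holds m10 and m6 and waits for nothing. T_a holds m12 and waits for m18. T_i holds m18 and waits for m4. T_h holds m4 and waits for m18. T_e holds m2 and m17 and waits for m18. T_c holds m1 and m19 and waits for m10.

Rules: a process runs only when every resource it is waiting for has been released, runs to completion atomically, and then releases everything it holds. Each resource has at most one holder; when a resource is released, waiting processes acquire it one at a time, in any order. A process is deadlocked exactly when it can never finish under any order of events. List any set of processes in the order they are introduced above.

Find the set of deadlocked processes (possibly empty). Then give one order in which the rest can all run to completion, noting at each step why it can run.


The deadlocked set is T_a, T_i, T_h and T_e.
Key observation: T_i -> T_h -> T_i is a circular wait — nothing in it can go first; T_a and T_e wait into the deadlock from upstream.
The rest can finish in the order T_d, T_c.
Walking it through:
  run T_d (it waits on nothing); releases m10 and m6
  T_c: everything it awaited (m10) is free; runs, freeing m1 and m19


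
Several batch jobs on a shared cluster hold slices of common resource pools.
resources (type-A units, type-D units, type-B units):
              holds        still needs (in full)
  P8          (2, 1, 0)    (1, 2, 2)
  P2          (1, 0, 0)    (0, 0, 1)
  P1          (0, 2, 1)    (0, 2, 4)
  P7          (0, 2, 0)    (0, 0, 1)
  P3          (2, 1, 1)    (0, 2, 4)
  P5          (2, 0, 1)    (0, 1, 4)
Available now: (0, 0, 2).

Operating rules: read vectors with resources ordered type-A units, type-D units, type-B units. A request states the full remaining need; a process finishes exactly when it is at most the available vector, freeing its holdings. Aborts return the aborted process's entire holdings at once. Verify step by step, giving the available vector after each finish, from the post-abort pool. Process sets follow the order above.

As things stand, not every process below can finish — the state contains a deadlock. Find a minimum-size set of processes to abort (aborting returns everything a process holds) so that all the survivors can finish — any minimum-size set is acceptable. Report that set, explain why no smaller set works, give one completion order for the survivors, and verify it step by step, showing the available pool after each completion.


Abort P1 and P3.
Key observation: the returned (2, 3, 2) from P1 and P3 is what brings P5 — unrunnable before, under any order — into play at step 4.
No one abort is enough; case by case: P8 alone leaves P1 blocked (short on type-B units); P2 alone leaves P1 blocked (short on type-B units); P1 alone leaves P3 blocked (short on type-B units); P7 alone leaves P1 blocked (short on type-B units); P3 alone leaves P1 blocked (short on type-B units); P5 alone leaves P1 blocked (short on type-B units).
The survivors complete as P7, P2, P8, P5. Step-by-step check (starting from the post-abort pool):
  pool = (2, 3, 4)
  P7 needs (0, 0, 1) <= (2, 3, 4) -> finishes; pool += (0, 2, 0) = (2, 5, 4)
  P2 needs (0, 0, 1) <= (2, 5, 4) -> finishes; pool += (1, 0, 0) = (3, 5, 4)
  P8 needs (1, 2, 2) <= (3, 5, 4) -> finishes; pool += (2, 1, 0) = (5, 6, 4)
  P5 needs (0, 1, 4) <= (5, 6, 4) -> finishes; pool += (2, 0, 1) = (7, 6, 5)


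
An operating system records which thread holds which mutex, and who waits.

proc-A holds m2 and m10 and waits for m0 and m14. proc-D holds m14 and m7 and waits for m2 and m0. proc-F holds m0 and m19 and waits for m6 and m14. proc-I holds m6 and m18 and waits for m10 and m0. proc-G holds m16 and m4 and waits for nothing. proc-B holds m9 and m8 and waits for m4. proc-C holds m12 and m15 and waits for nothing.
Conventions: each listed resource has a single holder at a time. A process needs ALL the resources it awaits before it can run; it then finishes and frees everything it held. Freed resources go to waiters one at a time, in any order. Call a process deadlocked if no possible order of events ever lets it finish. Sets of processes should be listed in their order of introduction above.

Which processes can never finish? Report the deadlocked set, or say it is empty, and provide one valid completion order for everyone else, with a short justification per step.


The deadlocked set is proc-A, proc-D, proc-F and proc-I.
Key observation: the knot is the closed ring of waits proc-A -> proc-D -> proc-A; proc-F and proc-I are caught in further circular waits.
One completion order for the rest: proc-C, proc-G, proc-B.
Walking it through:
  proc-C waits on nothing -> runs at once and releases m12 and m15
  proc-G waits on nothing -> runs at once and releases m16 and m4
  run proc-B (all its waits — m4 — are resolved); releases m9 and m8


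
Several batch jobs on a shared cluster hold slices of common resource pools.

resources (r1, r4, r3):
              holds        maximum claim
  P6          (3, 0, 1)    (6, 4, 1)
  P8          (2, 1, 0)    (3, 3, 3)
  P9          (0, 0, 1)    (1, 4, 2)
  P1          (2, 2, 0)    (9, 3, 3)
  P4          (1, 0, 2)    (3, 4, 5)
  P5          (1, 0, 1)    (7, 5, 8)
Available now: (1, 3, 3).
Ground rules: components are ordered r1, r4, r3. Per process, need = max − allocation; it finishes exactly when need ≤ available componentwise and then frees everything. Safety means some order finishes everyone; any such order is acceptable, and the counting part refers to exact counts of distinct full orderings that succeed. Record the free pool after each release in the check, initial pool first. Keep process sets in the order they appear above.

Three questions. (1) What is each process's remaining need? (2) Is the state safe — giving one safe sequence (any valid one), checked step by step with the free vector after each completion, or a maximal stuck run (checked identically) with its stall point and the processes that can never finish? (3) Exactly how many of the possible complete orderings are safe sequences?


(1) Remaining need (order r1, r4, r3):
  P6: (3, 4, 0)
  P8: (1, 2, 3)
  P9: (1, 4, 1)
  P1: (7, 1, 3)
  P4: (2, 4, 3)
  P5: (6, 5, 7)
(2) The state is SAFE; one workable sequence: P8, P6, P9, P4, P1, P5.
Key observation: P8 marks the first exact bind of the order: its need (1, 2, 3) fits the free (1, 3, 3) with zero slack on a requested resource.
Step-by-step check:
  pool = (1, 3, 3)
  P8 needs (1, 2, 3) <= (1, 3, 3) -> finishes; pool += (2, 1, 0) = (3, 4, 3)
  P6 needs (3, 4, 0) <= (3, 4, 3) -> finishes; pool += (3, 0, 1) = (6, 4, 4)
  P9 needs (1, 4, 1) <= (6, 4, 4) -> finishes; pool += (0, 0, 1) = (6, 4, 5)
  P4 needs (2, 4, 3) <= (6, 4, 5) -> finishes; pool += (1, 0, 2) = (7, 4, 7)
  P1 needs (7, 1, 3) <= (7, 4, 7) -> finishes; pool += (2, 2, 0) = (9, 6, 7)
  P5 needs (6, 5, 7) <= (9, 6, 7) -> finishes; pool += (1, 0, 1) = (10, 6, 8)
(3) The exact count: 8 of the possible complete orderings are safe sequences.
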